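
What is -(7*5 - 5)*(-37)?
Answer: 1110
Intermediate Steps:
-(7*5 - 5)*(-37) = -(35 - 5)*(-37) = -30*(-37) = -1*(-1110) = 1110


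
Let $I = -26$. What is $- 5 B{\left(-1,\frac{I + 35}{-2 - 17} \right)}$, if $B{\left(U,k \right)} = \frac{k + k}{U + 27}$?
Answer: $\frac{45}{247} \approx 0.18219$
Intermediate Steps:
$B{\left(U,k \right)} = \frac{2 k}{27 + U}$
$- 5 B{\left(-1,\frac{I + 35}{-2 - 17} \right)} = - 5 \frac{2 \frac{-26 + 35}{-2 - 17}}{27 - 1} = - 5 \frac{2 \frac{9}{-19}}{26} = - 5 \cdot 2 \cdot 9 \left(- \frac{1}{19}\right) \frac{1}{26} = - 5 \cdot 2 \left(- \frac{9}{19}\right) \frac{1}{26} = - \frac{5 \left(-9\right)}{247} = \left(-1\right) \left(- \frac{45}{247}\right) = \frac{45}{247}$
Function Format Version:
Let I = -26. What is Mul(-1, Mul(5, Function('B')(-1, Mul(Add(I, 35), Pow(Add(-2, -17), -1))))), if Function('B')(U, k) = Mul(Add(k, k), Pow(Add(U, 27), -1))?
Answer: Rational(45, 247) ≈ 0.18219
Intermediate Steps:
Function('B')(U, k) = Mul(2, k, Pow(Add(27, U), -1)) (Function('B')(U, k) = Mul(Mul(2, k), Pow(Add(27, U), -1)) = Mul(2, k, Pow(Add(27, U), -1)))
Mul(-1, Mul(5, Function('B')(-1, Mul(Add(I, 35), Pow(Add(-2, -17), -1))))) = Mul(-1, Mul(5, Mul(2, Mul(Add(-26, 35), Pow(Add(-2, -17), -1)), Pow(Add(27, -1), -1)))) = Mul(-1, Mul(5, Mul(2, Mul(9, Pow(-19, -1)), Pow(26, -1)))) = Mul(-1, Mul(5, Mul(2, Mul(9, Rational(-1, 19)), Rational(1, 26)))) = Mul(-1, Mul(5, Mul(2, Rational(-9, 19), Rational(1, 26)))) = Mul(-1, Mul(5, Rational(-9, 247))) = Mul(-1, Rational(-45, 247)) = Rational(45, 247)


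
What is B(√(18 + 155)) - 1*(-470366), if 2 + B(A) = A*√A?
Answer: 470364 + 173^(¾) ≈ 4.7041e+5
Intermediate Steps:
B(A) = -2 + A^(3/2) (B(A) = -2 + A*√A = -2 + A^(3/2))
B(√(18 + 155)) - 1*(-470366) = (-2 + (√(18 + 155))^(3/2)) - 1*(-470366) = (-2 + (√173)^(3/2)) + 470366 = (-2 + 173^(¾)) + 470366 = 470364 + 173^(¾)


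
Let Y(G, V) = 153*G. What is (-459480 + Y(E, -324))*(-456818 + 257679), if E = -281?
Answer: 100061970747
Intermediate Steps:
(-459480 + Y(E, -324))*(-456818 + 257679) = (-459480 + 153*(-281))*(-456818 + 257679) = (-459480 - 42993)*(-199139) = -502473*(-199139) = 100061970747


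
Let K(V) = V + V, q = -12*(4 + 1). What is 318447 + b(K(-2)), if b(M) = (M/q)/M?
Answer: 19106819/60 ≈ 3.1845e+5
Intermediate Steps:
q = -60 (q = -12*5 = -60)
K(V) = 2*V
b(M) = -1/60 (b(M) = (M/(-60))/M = (M*(-1/60))/M = (-M/60)/M = -1/60)
318447 + b(K(-2)) = 318447 - 1/60 = 19106819/60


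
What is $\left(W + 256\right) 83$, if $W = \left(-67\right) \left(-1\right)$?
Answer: $26809$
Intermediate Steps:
$W = 67$
$\left(W + 256\right) 83 = \left(67 + 256\right) 83 = 323 \cdot 83 = 26809$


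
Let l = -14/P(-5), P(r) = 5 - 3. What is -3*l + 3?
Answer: 24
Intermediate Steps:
P(r) = 2
l = -7 (l = -14/2 = -14*½ = -7)
-3*l + 3 = -3*(-7) + 3 = 21 + 3 = 24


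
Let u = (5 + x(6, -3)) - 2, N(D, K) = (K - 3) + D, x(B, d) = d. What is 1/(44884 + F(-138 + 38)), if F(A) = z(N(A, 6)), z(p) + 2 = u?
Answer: 1/44882 ≈ 2.2281e-5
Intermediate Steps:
N(D, K) = -3 + D + K (N(D, K) = (-3 + K) + D = -3 + D + K)
u = 0 (u = (5 - 3) - 2 = 2 - 2 = 0)
z(p) = -2 (z(p) = -2 + 0 = -2)
F(A) = -2
1/(44884 + F(-138 + 38)) = 1/(44884 - 2) = 1/44882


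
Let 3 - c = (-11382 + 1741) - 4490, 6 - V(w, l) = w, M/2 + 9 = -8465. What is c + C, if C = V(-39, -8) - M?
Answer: 31127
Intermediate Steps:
M = -16948 (M = -18 + 2*(-8465) = -18 - 16930 = -16948)
V(w, l) = 6 - w
C = 16993 (C = (6 - 1*(-39)) - 1*(-16948) = (6 + 39) + 16948 = 45 + 16948 = 16993)
c = 14134 (c = 3 - ((-11382 + 1741) - 4490) = 3 - (-9641 - 4490) = 3 - 1*(-14131) = 3 + 14131 = 14134)
c + C = 14134 + 16993 = 31127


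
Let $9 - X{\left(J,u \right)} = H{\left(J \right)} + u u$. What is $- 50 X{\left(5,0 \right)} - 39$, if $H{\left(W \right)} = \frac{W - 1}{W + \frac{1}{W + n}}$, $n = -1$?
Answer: $- \frac{9469}{21} \approx -450.9$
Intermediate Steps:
$H{\left(W \right)} = \frac{-1 + W}{W + \frac{1}{-1 + W}}$ ($H{\left(W \right)} = \frac{W - 1}{W + \frac{1}{W - 1}} = \frac{-1 + W}{W + \frac{1}{-1 + W}}$)
$X{\left(J,u \right)} = 9 - u^{2} - \frac{1 + J^{2} - 2 J}{1 + J^{2} - J}$ ($X{\left(J,u \right)} = 9 - \left(\frac{1 + J^{2} - 2 J}{1 + J^{2} - J} + u u\right) = 9 - \left(\frac{1 + J^{2} - 2 J}{1 + J^{2} - J} + u^{2}\right) = 9 - \left(u^{2} + \frac{1 + J^{2} - 2 J}{1 + J^{2} - J}\right) = 9 - u^{2} - \frac{1 + J^{2} - 2 J}{1 + J^{2} - J}$)
$- 50 X{\left(5,0 \right)} - 39 = - 50 \frac{-1 - 5^{2} + 2 \cdot 5 + \left(9 - 0^{2}\right) \left(1 + 5^{2} - 5\right)}{1 + 5^{2} - 5} - 39 = - 50 \frac{-1 - 25 + 10 + \left(9 - 0\right) \left(1 + 25 - 5\right)}{1 + 25 - 5} - 39 = - 50 \frac{-1 - 25 + 10 + \left(9 + 0\right) 21}{21} - 39 = - 50 \frac{-1 - 25 + 10 + 9 \cdot 21}{21} - 39 = - 50 \frac{-1 - 25 + 10 + 189}{21} - 39 = - 50 \cdot \frac{1}{21} \cdot 173 - 39 = \left(-50\right) \frac{173}{21} - 39 = - \frac{8650}{21} - 39 = - \frac{9469}{21}$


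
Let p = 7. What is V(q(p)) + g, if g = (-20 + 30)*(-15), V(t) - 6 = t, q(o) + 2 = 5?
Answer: -141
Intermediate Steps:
q(o) = 3 (q(o) = -2 + 5 = 3)
V(t) = 6 + t
g = -150 (g = 10*(-15) = -150)
V(q(p)) + g = (6 + 3) - 150 = 9 - 150 = -141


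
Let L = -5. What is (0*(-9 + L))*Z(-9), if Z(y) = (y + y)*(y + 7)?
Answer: 0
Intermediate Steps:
Z(y) = 2*y*(7 + y) (Z(y) = (2*y)*(7 + y) = 2*y*(7 + y))
(0*(-9 + L))*Z(-9) = (0*(-9 - 5))*(2*(-9)*(7 - 9)) = (0*(-14))*(2*(-9)*(-2)) = 0*36 = 0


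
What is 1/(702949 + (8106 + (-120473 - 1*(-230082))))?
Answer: 1/820664 ≈ 1.2185e-6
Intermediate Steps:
1/(702949 + (8106 + (-120473 - 1*(-230082)))) = 1/(702949 + (8106 + (-120473 + 230082))) = 1/(702949 + (8106 + 109609)) = 1/(702949 + 117715) = 1/820664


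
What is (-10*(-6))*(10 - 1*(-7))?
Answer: 1020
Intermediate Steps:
(-10*(-6))*(10 - 1*(-7)) = 60*(10 + 7) = 60*17 = 1020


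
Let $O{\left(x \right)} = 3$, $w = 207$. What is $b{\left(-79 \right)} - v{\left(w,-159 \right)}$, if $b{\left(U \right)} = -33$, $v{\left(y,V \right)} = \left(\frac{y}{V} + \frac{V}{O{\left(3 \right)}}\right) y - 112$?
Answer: $\frac{599933}{53} \approx 11319.0$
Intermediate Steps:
$v{\left(y,V \right)} = -112 + y \left(\frac{V}{3} + \frac{y}{V}\right)$ ($v{\left(y,V \right)} = \left(\frac{y}{V} + \frac{V}{3}\right) y - 112 = \left(\frac{V}{3} + \frac{y}{V}\right) y - 112 = y \left(\frac{V}{3} + \frac{y}{V}\right) - 112 = -112 + y \left(\frac{V}{3} + \frac{y}{V}\right)$)
$b{\left(-79 \right)} - v{\left(w,-159 \right)} = -33 - \left(-112 + \frac{207^{2}}{-159} + \frac{1}{3} \left(-159\right) 207\right) = -33 - \left(-112 - \frac{14283}{53} - 10971\right) = -33 - - \frac{601682}{53} = -33 + \frac{601682}{53} = \frac{599933}{53}$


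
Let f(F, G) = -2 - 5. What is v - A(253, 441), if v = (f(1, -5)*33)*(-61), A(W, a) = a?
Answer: 13650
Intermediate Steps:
f(F, G) = -7
v = 14091 (v = -7*33*(-61) = -231*(-61) = 14091)
v - A(253, 441) = 14091 - 1*441 = 14091 - 441 = 13650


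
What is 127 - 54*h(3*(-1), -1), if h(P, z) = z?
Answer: 181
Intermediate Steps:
127 - 54*h(3*(-1), -1) = 127 - 54*(-1) = 127 + 54 = 181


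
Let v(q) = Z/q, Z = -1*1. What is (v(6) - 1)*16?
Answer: -56/3 ≈ -18.667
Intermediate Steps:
Z = -1
v(q) = -1/q
(v(6) - 1)*16 = (-1/6 - 1)*16 = -7/6*16 = -56/3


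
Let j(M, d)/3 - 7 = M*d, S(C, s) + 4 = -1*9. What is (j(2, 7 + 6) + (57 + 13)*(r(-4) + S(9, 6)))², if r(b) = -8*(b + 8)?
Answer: 9308601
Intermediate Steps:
S(C, s) = -13 (S(C, s) = -4 - 1*9 = -4 - 9 = -13)
r(b) = -64 - 8*b (r(b) = -8*(8 + b) = -64 - 8*b)
j(M, d) = 21 + 3*M*d (j(M, d) = 21 + 3*(M*d) = 21 + 3*M*d)
(j(2, 7 + 6) + (57 + 13)*(r(-4) + S(9, 6)))² = ((21 + 3*2*(7 + 6)) + (57 + 13)*((-64 - 8*(-4)) - 13))² = ((21 + 3*2*13) + 70*((-64 + 32) - 13))² = ((21 + 78) + 70*(-32 - 13))² = (99 + 70*(-45))² = (99 - 3150)² = (-3051)² = 9308601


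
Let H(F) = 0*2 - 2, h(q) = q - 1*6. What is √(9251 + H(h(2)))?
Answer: √9249 ≈ 96.172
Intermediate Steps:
h(q) = -6 + q (h(q) = q - 6 = -6 + q)
H(F) = -2 (H(F) = 0 - 2 = -2)
√(9251 + H(h(2))) = √(9251 - 2) = √9249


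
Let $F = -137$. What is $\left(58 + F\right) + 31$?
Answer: $-48$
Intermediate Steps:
$\left(58 + F\right) + 31 = \left(58 - 137\right) + 31 = -79 + 31 = -48$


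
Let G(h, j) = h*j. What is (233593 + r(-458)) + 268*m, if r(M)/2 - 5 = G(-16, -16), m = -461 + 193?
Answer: 162291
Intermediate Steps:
m = -268
r(M) = 522 (r(M) = 10 + 2*(-16*(-16)) = 10 + 2*256 = 10 + 512 = 522)
(233593 + r(-458)) + 268*m = (233593 + 522) + 268*(-268) = 234115 - 71824 = 162291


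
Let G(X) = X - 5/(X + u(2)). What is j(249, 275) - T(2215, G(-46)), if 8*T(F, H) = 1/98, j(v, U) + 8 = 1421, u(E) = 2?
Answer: 1107791/784 ≈ 1413.0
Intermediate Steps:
j(v, U) = 1413 (j(v, U) = -8 + 1421 = 1413)
G(X) = X - 5/(2 + X) (G(X) = X - 5/(X + 2) = X - 5/(2 + X))
T(F, H) = 1/784 (T(F, H) = (1/8)/98 = (1/8)*(1/98) = 1/784)
j(249, 275) - T(2215, G(-46)) = 1413 - 1*1/784 = 1413 - 1/784 = 1107791/784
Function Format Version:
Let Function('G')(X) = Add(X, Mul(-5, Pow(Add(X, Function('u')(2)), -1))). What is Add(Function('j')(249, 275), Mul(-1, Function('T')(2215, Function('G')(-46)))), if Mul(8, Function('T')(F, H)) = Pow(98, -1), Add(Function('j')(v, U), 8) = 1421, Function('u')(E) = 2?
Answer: Rational(1107791, 784) ≈ 1413.0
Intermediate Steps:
Function('j')(v, U) = 1413 (Function('j')(v, U) = Add(-8, 1421) = 1413)
Function('G')(X) = Add(X, Mul(-5, Pow(Add(2, X), -1))) (Function('G')(X) = Add(X, Mul(-5, Pow(Add(X, 2), -1))) = Add(X, Mul(-5, Pow(Add(2, X), -1))))
Function('T')(F, H) = Rational(1, 784) (Function('T')(F, H) = Mul(Rational(1, 8), Pow(98, -1)) = Mul(Rational(1, 8), Rational(1, 98)) = Rational(1, 784))
Add(Function('j')(249, 275), Mul(-1, Function('T')(2215, Function('G')(-46)))) = Add(1413, Mul(-1, Rational(1, 784))) = Add(1413, Rational(-1, 784)) = Rational(1107791, 784)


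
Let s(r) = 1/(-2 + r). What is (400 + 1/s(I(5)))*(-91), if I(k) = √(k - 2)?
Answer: -36218 - 91*√3 ≈ -36376.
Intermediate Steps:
I(k) = √(-2 + k)
(400 + 1/s(I(5)))*(-91) = (400 + 1/(1/(-2 + √(-2 + 5))))*(-91) = (400 + 1/(1/(-2 + √3)))*(-91) = (400 + (-2 + √3))*(-91) = (398 + √3)*(-91) = -36218 - 91*√3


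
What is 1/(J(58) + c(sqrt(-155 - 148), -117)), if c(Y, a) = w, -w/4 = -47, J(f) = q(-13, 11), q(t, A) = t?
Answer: 1/175 ≈ 0.0057143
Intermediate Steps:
J(f) = -13
w = 188 (w = -4*(-47) = 188)
c(Y, a) = 188
1/(J(58) + c(sqrt(-155 - 148), -117)) = 1/(-13 + 188) = 1/175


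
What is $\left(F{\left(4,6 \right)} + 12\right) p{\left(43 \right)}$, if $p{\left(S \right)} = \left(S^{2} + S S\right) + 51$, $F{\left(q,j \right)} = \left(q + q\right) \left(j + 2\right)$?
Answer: $284924$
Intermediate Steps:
$F{\left(q,j \right)} = 2 q \left(2 + j\right)$
$p{\left(S \right)} = 51 + 2 S^{2}$ ($p{\left(S \right)} = \left(S^{2} + S^{2}\right) + 51 = 2 S^{2} + 51 = 51 + 2 S^{2}$)
$\left(F{\left(4,6 \right)} + 12\right) p{\left(43 \right)} = \left(2 \cdot 4 \left(2 + 6\right) + 12\right) \left(51 + 2 \cdot 43^{2}\right) = \left(2 \cdot 4 \cdot 8 + 12\right) \left(51 + 2 \cdot 1849\right) = \left(64 + 12\right) \left(51 + 3698\right) = 76 \cdot 3749 = 284924$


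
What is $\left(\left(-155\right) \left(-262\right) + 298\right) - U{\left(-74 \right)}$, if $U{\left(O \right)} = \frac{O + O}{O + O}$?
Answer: $40907$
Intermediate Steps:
$U{\left(O \right)} = 1$ ($U{\left(O \right)} = \frac{2 O}{2 O} = 2 O \frac{1}{2 O} = 1$)
$\left(\left(-155\right) \left(-262\right) + 298\right) - U{\left(-74 \right)} = \left(\left(-155\right) \left(-262\right) + 298\right) - 1 = \left(40610 + 298\right) - 1 = 40908 - 1 = 40907$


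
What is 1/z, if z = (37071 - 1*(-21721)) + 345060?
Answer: 1/403852 ≈ 2.4762e-6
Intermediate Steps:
z = 403852 (z = (37071 + 21721) + 345060 = 58792 + 345060 = 403852)
1/z = 1/403852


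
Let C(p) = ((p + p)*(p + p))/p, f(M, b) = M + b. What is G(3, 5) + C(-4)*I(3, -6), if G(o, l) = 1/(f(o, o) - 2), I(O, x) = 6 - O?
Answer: -191/4 ≈ -47.750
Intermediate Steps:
C(p) = 4*p (C(p) = ((2*p)*(2*p))/p = (4*p²)/p = 4*p)
G(o, l) = 1/(-2 + 2*o) (G(o, l) = 1/((o + o) - 2) = 1/(2*o - 2) = 1/(-2 + 2*o))
G(3, 5) + C(-4)*I(3, -6) = 1/(2*(-1 + 3)) + (4*(-4))*(6 - 1*3) = (½)/2 - 16*(6 - 3) = (½)*(½) - 16*3 = ¼ - 48 = -191/4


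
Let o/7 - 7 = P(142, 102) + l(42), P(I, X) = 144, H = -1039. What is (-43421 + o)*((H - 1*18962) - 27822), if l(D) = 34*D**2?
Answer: -18051652164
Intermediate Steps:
o = 420889 (o = 49 + 7*(144 + 34*42**2) = 49 + 7*(144 + 34*1764) = 49 + 7*(144 + 59976) = 49 + 7*60120 = 49 + 420840 = 420889)
(-43421 + o)*((H - 1*18962) - 27822) = (-43421 + 420889)*((-1039 - 1*18962) - 27822) = 377468*((-1039 - 18962) - 27822) = 377468*(-20001 - 27822) = 377468*(-47823) = -18051652164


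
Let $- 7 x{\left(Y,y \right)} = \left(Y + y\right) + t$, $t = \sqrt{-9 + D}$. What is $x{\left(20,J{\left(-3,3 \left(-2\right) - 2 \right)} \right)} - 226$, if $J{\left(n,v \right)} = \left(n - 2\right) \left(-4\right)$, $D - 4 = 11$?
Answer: $- \frac{1622}{7} - \frac{\sqrt{6}}{7} \approx -232.06$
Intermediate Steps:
$D = 15$ ($D = 4 + 11 = 15$)
$t = \sqrt{6}$ ($t = \sqrt{-9 + 15} = \sqrt{6} \approx 2.4495$)
$J{\left(n,v \right)} = 8 - 4 n$ ($J{\left(n,v \right)} = \left(n - 2\right) \left(-4\right) = \left(-2 + n\right) \left(-4\right) = 8 - 4 n$)
$x{\left(Y,y \right)} = - \frac{Y}{7} - \frac{y}{7} - \frac{\sqrt{6}}{7}$ ($x{\left(Y,y \right)} = - \frac{\left(Y + y\right) + \sqrt{6}}{7} = - \frac{Y + y + \sqrt{6}}{7} = - \frac{Y}{7} - \frac{y}{7} - \frac{\sqrt{6}}{7}$)
$x{\left(20,J{\left(-3,3 \left(-2\right) - 2 \right)} \right)} - 226 = \left(\left(- \frac{1}{7}\right) 20 - \frac{8 - -12}{7} - \frac{\sqrt{6}}{7}\right) - 226 = \left(- \frac{20}{7} - \frac{8 + 12}{7} - \frac{\sqrt{6}}{7}\right) - 226 = \left(- \frac{20}{7} - \frac{20}{7} - \frac{\sqrt{6}}{7}\right) - 226 = \left(- \frac{40}{7} - \frac{\sqrt{6}}{7}\right) - 226 = - \frac{1622}{7} - \frac{\sqrt{6}}{7}$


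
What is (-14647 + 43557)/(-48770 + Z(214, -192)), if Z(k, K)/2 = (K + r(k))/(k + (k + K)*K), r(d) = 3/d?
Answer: -2480882740/4185140563 ≈ -0.59278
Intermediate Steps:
Z(k, K) = 2*(K + 3/k)/(k + K*(K + k)) (Z(k, K) = 2*((K + 3/k)/(k + (k + K)*K)) = 2*((K + 3/k)/(k + (K + k)*K)) = 2*((K + 3/k)/(k + K*(K + k))) = 2*(K + 3/k)/(k + K*(K + k)))
(-14647 + 43557)/(-48770 + Z(214, -192)) = (-14647 + 43557)/(-48770 + 2*(3 - 192*214)/(214*(214 + (-192)² - 192*214))) = 28910/(-48770 + 2*(1/214)*(3 - 41088)/(214 + 36864 - 41088)) = 28910/(-48770 + 2*(1/214)*(-41085)/(-4010)) = 28910/(-48770 + 2*(1/214)*(-1/4010)*(-41085)) = 28910/(-48770 + 8217/85814) = 28910/(-4185140563/85814) = 28910*(-85814/4185140563) = -2480882740/4185140563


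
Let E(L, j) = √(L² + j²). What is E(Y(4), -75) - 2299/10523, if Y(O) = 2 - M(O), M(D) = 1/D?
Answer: -2299/10523 + √90049/4 ≈ 74.802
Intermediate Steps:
Y(O) = 2 - 1/O
E(Y(4), -75) - 2299/10523 = √((2 - 1/4)² + (-75)²) - 2299/10523 = √((2 - 1*¼)² + 5625) - 2299/10523 = √((2 - ¼)² + 5625) - 1*2299/10523 = √((7/4)² + 5625) - 2299/10523 = √(49/16 + 5625) - 2299/10523 = √(90049/16) - 2299/10523 = √90049/4 - 2299/10523 = -2299/10523 + √90049/4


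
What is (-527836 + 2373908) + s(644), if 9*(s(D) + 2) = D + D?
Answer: 16615918/9 ≈ 1.8462e+6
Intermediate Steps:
s(D) = -2 + 2*D/9 (s(D) = -2 + (D + D)/9 = -2 + (2*D)/9 = -2 + 2*D/9)
(-527836 + 2373908) + s(644) = (-527836 + 2373908) + (-2 + (2/9)*644) = 1846072 + (-2 + 1288/9) = 1846072 + 1270/9 = 16615918/9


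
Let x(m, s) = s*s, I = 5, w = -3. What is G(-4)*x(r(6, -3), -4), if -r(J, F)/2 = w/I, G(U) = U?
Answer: -64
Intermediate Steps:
r(J, F) = 6/5 (r(J, F) = -(-6)/5 = -2*(-3/5) = 6/5)
x(m, s) = s**2
G(-4)*x(r(6, -3), -4) = -4*(-4)**2 = -4*16 = -64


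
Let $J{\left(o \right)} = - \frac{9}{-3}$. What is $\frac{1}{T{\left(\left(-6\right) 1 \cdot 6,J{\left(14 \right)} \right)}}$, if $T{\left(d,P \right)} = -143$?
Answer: $- \frac{1}{143} \approx -0.006993$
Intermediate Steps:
$J{\left(o \right)} = 3$ ($J{\left(o \right)} = \left(-9\right) \left(- \frac{1}{3}\right) = 3$)
$\frac{1}{T{\left(\left(-6\right) 1 \cdot 6,J{\left(14 \right)} \right)}} = \frac{1}{-143} = - \frac{1}{143}$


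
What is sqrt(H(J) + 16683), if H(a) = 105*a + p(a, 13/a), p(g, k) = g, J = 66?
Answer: 3*sqrt(2631) ≈ 153.88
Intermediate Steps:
H(a) = 106*a (H(a) = 105*a + a = 106*a)
sqrt(H(J) + 16683) = sqrt(106*66 + 16683) = sqrt(6996 + 16683) = sqrt(23679) = 3*sqrt(2631)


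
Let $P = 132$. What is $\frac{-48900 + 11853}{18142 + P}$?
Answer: $- \frac{37047}{18274} \approx -2.0273$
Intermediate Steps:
$\frac{-48900 + 11853}{18142 + P} = \frac{-48900 + 11853}{18142 + 132} = - \frac{37047}{18274}$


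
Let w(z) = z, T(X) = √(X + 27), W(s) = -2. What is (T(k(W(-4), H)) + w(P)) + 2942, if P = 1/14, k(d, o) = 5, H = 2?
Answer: 41189/14 + 4*√2 ≈ 2947.7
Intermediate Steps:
T(X) = √(27 + X)
P = 1/14 ≈ 0.071429
(T(k(W(-4), H)) + w(P)) + 2942 = (√(27 + 5) + 1/14) + 2942 = (√32 + 1/14) + 2942 = (4*√2 + 1/14) + 2942 = (1/14 + 4*√2) + 2942 = 41189/14 + 4*√2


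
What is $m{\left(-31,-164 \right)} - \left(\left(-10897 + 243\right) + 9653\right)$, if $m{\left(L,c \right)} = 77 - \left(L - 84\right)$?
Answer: $1193$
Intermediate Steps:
$m{\left(L,c \right)} = 161 - L$ ($m{\left(L,c \right)} = 77 - \left(-84 + L\right) = 161 - L$)
$m{\left(-31,-164 \right)} - \left(\left(-10897 + 243\right) + 9653\right) = \left(161 - -31\right) - \left(\left(-10897 + 243\right) + 9653\right) = \left(161 + 31\right) - \left(-10654 + 9653\right) = 192 - -1001 = 192 + 1001 = 1193$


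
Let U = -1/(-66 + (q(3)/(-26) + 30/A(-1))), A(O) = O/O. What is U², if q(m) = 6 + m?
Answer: 676/893025 ≈ 0.00075698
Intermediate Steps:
A(O) = 1
U = 26/945 (U = -1/(-66 + ((6 + 3)/(-26) + 30/1)) = -1/(-66 + (9*(-1/26) + 30*1)) = -1/(-66 + (-9/26 + 30)) = -1/(-66 + 771/26) = -1/(-945/26) = -1*(-26/945) = 26/945 ≈ 0.027513)
U² = (26/945)² = 676/893025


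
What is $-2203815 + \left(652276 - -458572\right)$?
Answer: $-1092967$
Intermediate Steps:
$-2203815 + \left(652276 - -458572\right) = -2203815 + \left(652276 + 458572\right) = -2203815 + 1110848 = -1092967$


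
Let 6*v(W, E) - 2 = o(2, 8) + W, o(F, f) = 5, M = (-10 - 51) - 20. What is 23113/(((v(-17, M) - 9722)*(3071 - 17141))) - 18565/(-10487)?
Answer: 2540156980381/1434747339130 ≈ 1.7705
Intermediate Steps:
M = -81 (M = -61 - 20 = -81)
v(W, E) = 7/6 + W/6 (v(W, E) = ⅓ + (5 + W)/6 = ⅓ + (⅚ + W/6) = 7/6 + W/6)
23113/(((v(-17, M) - 9722)*(3071 - 17141))) - 18565/(-10487) = 23113/((((7/6 + (⅙)*(-17)) - 9722)*(3071 - 17141))) - 18565/(-10487) = 23113/((((7/6 - 17/6) - 9722)*(-14070))) - 18565*(-1/10487) = 23113/(((-5/3 - 9722)*(-14070))) + 18565/10487 = 23113/((-29171/3*(-14070))) + 18565/10487 = 23113/136811990 + 18565/10487 = 2540156980381/1434747339130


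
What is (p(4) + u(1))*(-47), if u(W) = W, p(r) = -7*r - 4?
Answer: 1457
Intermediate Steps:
p(r) = -4 - 7*r
(p(4) + u(1))*(-47) = ((-4 - 7*4) + 1)*(-47) = ((-4 - 28) + 1)*(-47) = (-32 + 1)*(-47) = -31*(-47) = 1457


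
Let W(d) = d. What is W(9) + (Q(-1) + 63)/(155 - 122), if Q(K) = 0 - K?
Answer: 361/33 ≈ 10.939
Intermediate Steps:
Q(K) = -K
W(9) + (Q(-1) + 63)/(155 - 122) = 9 + (-1*(-1) + 63)/(155 - 122) = 9 + (1 + 63)/33 = 9 + 64*(1/33) = 9 + 64/33 = 361/33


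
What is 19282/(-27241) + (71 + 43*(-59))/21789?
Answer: -54145756/65950461 ≈ -0.82101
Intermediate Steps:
19282/(-27241) + (71 + 43*(-59))/21789 = 19282*(-1/27241) + (71 - 2537)*(1/21789) = -19282/27241 - 2466*1/21789 = -19282/27241 - 274/2421 = -54145756/65950461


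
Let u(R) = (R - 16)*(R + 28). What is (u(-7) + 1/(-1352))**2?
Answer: 426431202289/1827904 ≈ 2.3329e+5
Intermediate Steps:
u(R) = (-16 + R)*(28 + R)
(u(-7) + 1/(-1352))**2 = ((-448 + (-7)**2 + 12*(-7)) + 1/(-1352))**2 = ((-448 + 49 - 84) - 1/1352)**2 = (-483 - 1/1352)**2 = (-653017/1352)**2 = 426431202289/1827904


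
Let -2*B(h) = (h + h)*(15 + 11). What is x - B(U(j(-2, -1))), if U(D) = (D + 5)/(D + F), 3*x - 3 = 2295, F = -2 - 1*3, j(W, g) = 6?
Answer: 1052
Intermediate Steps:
F = -5 (F = -2 - 3 = -5)
x = 766 (x = 1 + (1/3)*2295 = 1 + 765 = 766)
U(D) = (5 + D)/(-5 + D) (U(D) = (D + 5)/(D - 5) = (5 + D)/(-5 + D))
B(h) = -26*h (B(h) = -(h + h)*(15 + 11)/2 = -2*h*26/2 = -26*h)
x - B(U(j(-2, -1))) = 766 - (-26)*(5 + 6)/(-5 + 6) = 766 - (-26)*11/1 = 766 - (-26)*1*11 = 766 - (-26)*11 = 766 - 1*(-286) = 766 + 286 = 1052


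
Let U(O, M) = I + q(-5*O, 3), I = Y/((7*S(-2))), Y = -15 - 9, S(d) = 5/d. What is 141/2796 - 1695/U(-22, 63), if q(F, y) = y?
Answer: -18427903/47532 ≈ -387.69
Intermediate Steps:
Y = -24
I = 48/35 (I = -24/(7*(5/(-2))) = -24/(7*(5*(-½))) = -24/(7*(-5/2)) = -24/(-35/2) = -24*(-2/35) = 48/35 ≈ 1.3714)
U(O, M) = 153/35 (U(O, M) = 48/35 + 3 = 153/35)
141/2796 - 1695/U(-22, 63) = 141/2796 - 1695/153/35 = 141*(1/2796) - 1695*35/153 = 47/932 - 19775/51 = -18427903/47532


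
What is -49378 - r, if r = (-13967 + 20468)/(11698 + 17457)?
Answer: -1439622091/29155 ≈ -49378.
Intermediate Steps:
r = 6501/29155 ≈ 0.22298
-49378 - r = -49378 - 1*6501/29155 = -49378 - 6501/29155 = -1439622091/29155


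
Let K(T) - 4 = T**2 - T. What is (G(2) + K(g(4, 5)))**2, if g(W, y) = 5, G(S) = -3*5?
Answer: 81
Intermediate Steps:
G(S) = -15
K(T) = 4 + T**2 - T (K(T) = 4 + (T**2 - T) = 4 + T**2 - T)
(G(2) + K(g(4, 5)))**2 = (-15 + (4 + 5**2 - 1*5))**2 = (-15 + (4 + 25 - 5))**2 = (-15 + 24)**2 = 9**2 = 81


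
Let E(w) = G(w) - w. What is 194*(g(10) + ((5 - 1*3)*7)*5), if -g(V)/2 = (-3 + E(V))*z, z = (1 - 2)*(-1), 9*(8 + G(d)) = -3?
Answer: 65572/3 ≈ 21857.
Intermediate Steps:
G(d) = -25/3 (G(d) = -8 + (1/9)*(-3) = -8 - 1/3 = -25/3)
E(w) = -25/3 - w
z = 1 (z = -1*(-1) = 1)
g(V) = 68/3 + 2*V (g(V) = -2*(-3 + (-25/3 - V)) = -2*(-34/3 - V) = 68/3 + 2*V)
194*(g(10) + ((5 - 1*3)*7)*5) = 194*((68/3 + 2*10) + ((5 - 1*3)*7)*5) = 194*((68/3 + 20) + ((5 - 3)*7)*5) = 194*(128/3 + (2*7)*5) = 194*(128/3 + 14*5) = 194*(128/3 + 70) = 194*(338/3) = 65572/3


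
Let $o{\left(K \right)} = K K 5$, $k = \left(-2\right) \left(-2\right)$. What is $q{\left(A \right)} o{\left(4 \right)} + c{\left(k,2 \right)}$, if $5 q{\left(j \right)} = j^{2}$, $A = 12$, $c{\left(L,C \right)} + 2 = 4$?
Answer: $2306$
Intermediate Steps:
$k = 4$
$c{\left(L,C \right)} = 2$ ($c{\left(L,C \right)} = -2 + 4 = 2$)
$o{\left(K \right)} = 5 K^{2}$ ($o{\left(K \right)} = K^{2} \cdot 5 = 5 K^{2}$)
$q{\left(j \right)} = \frac{j^{2}}{5}$
$q{\left(A \right)} o{\left(4 \right)} + c{\left(k,2 \right)} = \frac{12^{2}}{5} \cdot 5 \cdot 4^{2} + 2 = \frac{1}{5} \cdot 144 \cdot 5 \cdot 16 + 2 = \frac{144}{5} \cdot 80 + 2 = 2304 + 2 = 2306$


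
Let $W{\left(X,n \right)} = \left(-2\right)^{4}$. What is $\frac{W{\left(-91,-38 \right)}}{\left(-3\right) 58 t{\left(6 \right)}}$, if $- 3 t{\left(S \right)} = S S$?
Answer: $\frac{2}{261} \approx 0.0076628$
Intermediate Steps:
$W{\left(X,n \right)} = 16$
$t{\left(S \right)} = - \frac{S^{2}}{3}$ ($t{\left(S \right)} = - \frac{S S}{3} = - \frac{S^{2}}{3}$)
$\frac{W{\left(-91,-38 \right)}}{\left(-3\right) 58 t{\left(6 \right)}} = \frac{16}{\left(-3\right) 58 \left(- \frac{6^{2}}{3}\right)} = \frac{16}{\left(-174\right) \left(\left(- \frac{1}{3}\right) 36\right)} = \frac{16}{\left(-174\right) \left(-12\right)} = \frac{16}{2088} = 16 \cdot \frac{1}{2088} = \frac{2}{261}$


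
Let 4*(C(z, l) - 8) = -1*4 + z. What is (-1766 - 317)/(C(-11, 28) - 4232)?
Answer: 8332/16911 ≈ 0.49270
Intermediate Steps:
C(z, l) = 7 + z/4 (C(z, l) = 8 + (-1*4 + z)/4 = 8 + (-4 + z)/4 = 8 + (-1 + z/4) = 7 + z/4)
(-1766 - 317)/(C(-11, 28) - 4232) = (-1766 - 317)/((7 + (¼)*(-11)) - 4232) = -2083/((7 - 11/4) - 4232) = -2083/(17/4 - 4232) = -2083/(-16911/4) = -2083*(-4/16911) = 8332/16911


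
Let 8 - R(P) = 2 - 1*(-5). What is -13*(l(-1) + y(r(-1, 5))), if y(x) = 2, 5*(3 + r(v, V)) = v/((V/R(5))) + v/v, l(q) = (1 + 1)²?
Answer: -78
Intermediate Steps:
l(q) = 4 (l(q) = 2² = 4)
R(P) = 1 (R(P) = 8 - (2 - 1*(-5)) = 8 - (2 + 5) = 8 - 1*7 = 8 - 7 = 1)
r(v, V) = -14/5 + v/(5*V) (r(v, V) = -3 + (v/((V/1)) + v/v)/5 = -3 + (v/((V*1)) + 1)/5 = -3 + (v/V + 1)/5 = -3 + (1 + v/V)/5 = -3 + (⅕ + v/(5*V)) = -14/5 + v/(5*V))
-13*(l(-1) + y(r(-1, 5))) = -13*(4 + 2) = -13*6 = -78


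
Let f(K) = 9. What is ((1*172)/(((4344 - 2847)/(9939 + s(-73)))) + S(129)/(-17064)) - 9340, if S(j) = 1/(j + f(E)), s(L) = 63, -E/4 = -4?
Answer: -9624697608883/1175061168 ≈ -8190.8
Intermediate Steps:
E = 16 (E = -4*(-4) = 16)
S(j) = 1/(9 + j) (S(j) = 1/(j + 9) = 1/(9 + j))
((1*172)/(((4344 - 2847)/(9939 + s(-73)))) + S(129)/(-17064)) - 9340 = ((1*172)/(((4344 - 2847)/(9939 + 63))) + 1/((9 + 129)*(-17064))) - 9340 = (172/((1497/10002)) - 1/17064/138) - 9340 = (172/((1497*(1/10002))) + (1/138)*(-1/17064)) - 9340 = (172/(499/3334) - 1/2354832) - 9340 = (172*(3334/499) - 1/2354832) - 9340 = (573448/499 - 1/2354832) - 9340 = 1350373700237/1175061168 - 9340 = -9624697608883/1175061168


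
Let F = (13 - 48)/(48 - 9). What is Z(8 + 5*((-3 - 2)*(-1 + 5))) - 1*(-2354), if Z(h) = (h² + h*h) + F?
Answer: 751963/39 ≈ 19281.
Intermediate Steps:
F = -35/39 ≈ -0.89744
Z(h) = -35/39 + 2*h² (Z(h) = (h² + h*h) - 35/39 = (h² + h²) - 35/39 = 2*h² - 35/39 = -35/39 + 2*h²)
Z(8 + 5*((-3 - 2)*(-1 + 5))) - 1*(-2354) = (-35/39 + 2*(8 + 5*((-3 - 2)*(-1 + 5)))²) - 1*(-2354) = (-35/39 + 2*(8 + 5*(-5*4))²) + 2354 = (-35/39 + 2*(8 + 5*(-20))²) + 2354 = (-35/39 + 2*(8 - 100)²) + 2354 = (-35/39 + 2*(-92)²) + 2354 = (-35/39 + 2*8464) + 2354 = (-35/39 + 16928) + 2354 = 660157/39 + 2354 = 751963/39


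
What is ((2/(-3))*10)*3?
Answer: -20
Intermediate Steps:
((2/(-3))*10)*3 = ((2*(-⅓))*10)*3 = -⅔*10*3 = -20/3*3 = -20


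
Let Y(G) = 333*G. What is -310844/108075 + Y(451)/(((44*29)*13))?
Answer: 1006795223/162977100 ≈ 6.1775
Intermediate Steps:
-310844/108075 + Y(451)/(((44*29)*13)) = -310844/108075 + (333*451)/(((44*29)*13)) = -310844*1/108075 + 150183/((1276*13)) = -310844/108075 + 150183/16588 = -310844/108075 + 150183*(1/16588) = -310844/108075 + 13653/1508 = 1006795223/162977100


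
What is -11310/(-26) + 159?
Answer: 594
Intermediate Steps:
-11310/(-26) + 159 = -11310*(-1)/26 + 159 = -145*(-3) + 159 = 435 + 159 = 594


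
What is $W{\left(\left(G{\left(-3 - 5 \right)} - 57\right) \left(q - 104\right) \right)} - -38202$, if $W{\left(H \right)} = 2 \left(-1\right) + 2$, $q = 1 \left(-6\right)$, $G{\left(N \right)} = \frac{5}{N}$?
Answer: $38202$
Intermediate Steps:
$q = -6$
$W{\left(H \right)} = 0$ ($W{\left(H \right)} = -2 + 2 = 0$)
$W{\left(\left(G{\left(-3 - 5 \right)} - 57\right) \left(q - 104\right) \right)} - -38202 = 0 - -38202 = 0 + 38202 = 38202$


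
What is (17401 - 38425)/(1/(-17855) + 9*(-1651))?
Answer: 187691760/132653723 ≈ 1.4149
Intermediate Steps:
(17401 - 38425)/(1/(-17855) + 9*(-1651)) = -21024/(-1/17855 - 14859) = -21024/(-265307446/17855) = -21024*(-17855/265307446) = 187691760/132653723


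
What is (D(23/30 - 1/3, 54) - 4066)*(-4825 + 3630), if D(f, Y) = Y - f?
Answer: 28769147/6 ≈ 4.7949e+6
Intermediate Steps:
(D(23/30 - 1/3, 54) - 4066)*(-4825 + 3630) = ((54 - (23/30 - 1/3)) - 4066)*(-4825 + 3630) = ((54 - (23*(1/30) - 1*⅓)) - 4066)*(-1195) = ((54 - (23/30 - ⅓)) - 4066)*(-1195) = ((54 - 1*13/30) - 4066)*(-1195) = ((54 - 13/30) - 4066)*(-1195) = (1607/30 - 4066)*(-1195) = -120373/30*(-1195) = 28769147/6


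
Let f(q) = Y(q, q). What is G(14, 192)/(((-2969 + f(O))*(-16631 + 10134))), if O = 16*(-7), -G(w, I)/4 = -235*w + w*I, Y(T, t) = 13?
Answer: 602/4801283 ≈ 0.00012538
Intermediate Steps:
G(w, I) = 940*w - 4*I*w (G(w, I) = -4*(-235*w + w*I) = -4*(-235*w + I*w) = 940*w - 4*I*w)
O = -112
f(q) = 13
G(14, 192)/(((-2969 + f(O))*(-16631 + 10134))) = (4*14*(235 - 1*192))/(((-2969 + 13)*(-16631 + 10134))) = (4*14*(235 - 192))/((-2956*(-6497))) = (4*14*43)/19205132 = 2408*(1/19205132) = 602/4801283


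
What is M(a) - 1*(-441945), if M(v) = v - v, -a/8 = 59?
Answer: 441945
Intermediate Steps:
a = -472 (a = -8*59 = -472)
M(v) = 0
M(a) - 1*(-441945) = 0 - 1*(-441945) = 0 + 441945 = 441945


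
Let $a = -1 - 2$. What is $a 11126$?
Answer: $-33378$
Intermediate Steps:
$a = -3$ ($a = -1 - 2 = -3$)
$a 11126 = \left(-3\right) 11126 = -33378$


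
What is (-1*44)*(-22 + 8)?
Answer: 616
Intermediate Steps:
(-1*44)*(-22 + 8) = -44*(-14) = 616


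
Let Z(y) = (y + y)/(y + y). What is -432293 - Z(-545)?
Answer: -432294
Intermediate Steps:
Z(y) = 1 (Z(y) = (2*y)/((2*y)) = (2*y)*(1/(2*y)) = 1)
-432293 - Z(-545) = -432293 - 1*1 = -432293 - 1 = -432294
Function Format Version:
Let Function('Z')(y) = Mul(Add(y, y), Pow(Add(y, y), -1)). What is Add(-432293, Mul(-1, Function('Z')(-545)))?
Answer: -432294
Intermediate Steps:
Function('Z')(y) = 1 (Function('Z')(y) = Mul(Mul(2, y), Pow(Mul(2, y), -1)) = Mul(Mul(2, y), Mul(Rational(1, 2), Pow(y, -1))) = 1)
Add(-432293, Mul(-1, Function('Z')(-545))) = Add(-432293, Mul(-1, 1)) = Add(-432293, -1) = -432294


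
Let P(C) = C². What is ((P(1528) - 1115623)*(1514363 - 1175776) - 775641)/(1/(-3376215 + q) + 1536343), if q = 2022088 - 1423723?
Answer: 1146672284554268100/4267730402549 ≈ 2.6868e+5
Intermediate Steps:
q = 598365
((P(1528) - 1115623)*(1514363 - 1175776) - 775641)/(1/(-3376215 + q) + 1536343) = ((1528² - 1115623)*(1514363 - 1175776) - 775641)/(1/(-3376215 + 598365) + 1536343) = ((2334784 - 1115623)*338587 - 775641)/(1/(-2777850) + 1536343) = (1219161*338587 - 775641)/(-1/2777850 + 1536343) = (412792065507 - 775641)/(4267730402549/2777850) = 412791289866*(2777850/4267730402549) = 1146672284554268100/4267730402549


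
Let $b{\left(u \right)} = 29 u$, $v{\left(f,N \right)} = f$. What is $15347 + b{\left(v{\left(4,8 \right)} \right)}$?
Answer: $15463$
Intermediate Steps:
$15347 + b{\left(v{\left(4,8 \right)} \right)} = 15347 + 29 \cdot 4 = 15347 + 116 = 15463$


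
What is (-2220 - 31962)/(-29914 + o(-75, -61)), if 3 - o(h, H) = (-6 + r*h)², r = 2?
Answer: 34182/54247 ≈ 0.63012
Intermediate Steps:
o(h, H) = 3 - (-6 + 2*h)²
(-2220 - 31962)/(-29914 + o(-75, -61)) = (-2220 - 31962)/(-29914 + (3 - 4*(-3 - 75)²)) = -34182/(-29914 + (3 - 4*(-78)²)) = -34182/(-29914 + (3 - 4*6084)) = -34182/(-29914 + (3 - 24336)) = -34182/(-29914 - 24333) = -34182/(-54247) = -34182*(-1/54247) = 34182/54247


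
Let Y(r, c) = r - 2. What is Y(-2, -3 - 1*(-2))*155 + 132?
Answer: -488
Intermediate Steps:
Y(r, c) = -2 + r
Y(-2, -3 - 1*(-2))*155 + 132 = (-2 - 2)*155 + 132 = -4*155 + 132 = -620 + 132 = -488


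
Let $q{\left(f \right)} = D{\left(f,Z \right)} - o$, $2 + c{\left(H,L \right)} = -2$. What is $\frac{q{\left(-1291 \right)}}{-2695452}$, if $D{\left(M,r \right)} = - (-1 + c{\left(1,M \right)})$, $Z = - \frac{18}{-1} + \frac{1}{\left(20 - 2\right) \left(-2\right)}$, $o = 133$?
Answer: $\frac{32}{673863} \approx 4.7487 \cdot 10^{-5}$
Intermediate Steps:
$c{\left(H,L \right)} = -4$ ($c{\left(H,L \right)} = -2 - 2 = -4$)
$Z = \frac{647}{36}$ ($Z = \left(-18\right) \left(-1\right) + \frac{1}{18} \left(- \frac{1}{2}\right) = 18 + \frac{1}{18} \left(- \frac{1}{2}\right) = 18 - \frac{1}{36} = \frac{647}{36} \approx 17.972$)
$D{\left(M,r \right)} = 5$ ($D{\left(M,r \right)} = - (-1 - 4) = \left(-1\right) \left(-5\right) = 5$)
$q{\left(f \right)} = -128$ ($q{\left(f \right)} = 5 - 133 = -128$)
$\frac{q{\left(-1291 \right)}}{-2695452} = - \frac{128}{-2695452} = \left(-128\right) \left(- \frac{1}{2695452}\right) = \frac{32}{673863}$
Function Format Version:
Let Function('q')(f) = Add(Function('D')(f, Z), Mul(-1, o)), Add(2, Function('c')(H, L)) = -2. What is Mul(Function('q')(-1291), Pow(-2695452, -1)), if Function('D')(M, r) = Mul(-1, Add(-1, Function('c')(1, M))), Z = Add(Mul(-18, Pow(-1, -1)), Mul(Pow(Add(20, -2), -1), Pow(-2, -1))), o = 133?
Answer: Rational(32, 673863) ≈ 4.7487e-5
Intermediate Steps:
Function('c')(H, L) = -4 (Function('c')(H, L) = Add(-2, -2) = -4)
Z = Rational(647, 36) (Z = Add(Mul(-18, -1), Mul(Pow(18, -1), Rational(-1, 2))) = Add(18, Mul(Rational(1, 18), Rational(-1, 2))) = Add(18, Rational(-1, 36)) = Rational(647, 36) ≈ 17.972)
Function('D')(M, r) = 5 (Function('D')(M, r) = Mul(-1, Add(-1, -4)) = Mul(-1, -5) = 5)
Function('q')(f) = -128 (Function('q')(f) = Add(5, Mul(-1, 133)) = Add(5, -133) = -128)
Mul(Function('q')(-1291), Pow(-2695452, -1)) = Mul(-128, Pow(-2695452, -1)) = Mul(-128, Rational(-1, 2695452)) = Rational(32, 673863)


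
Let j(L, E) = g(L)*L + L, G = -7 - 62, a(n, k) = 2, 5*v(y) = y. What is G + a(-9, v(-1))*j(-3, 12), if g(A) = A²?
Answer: -129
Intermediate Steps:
v(y) = y/5
G = -69
j(L, E) = L + L³ (j(L, E) = L²*L + L = L³ + L = L + L³)
G + a(-9, v(-1))*j(-3, 12) = -69 + 2*(-3 + (-3)³) = -69 + 2*(-3 - 27) = -69 + 2*(-30) = -69 - 60 = -129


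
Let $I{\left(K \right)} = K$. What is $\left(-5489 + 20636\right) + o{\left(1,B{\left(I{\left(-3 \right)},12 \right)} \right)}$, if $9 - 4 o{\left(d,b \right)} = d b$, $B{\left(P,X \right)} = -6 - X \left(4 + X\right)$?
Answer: $\frac{60795}{4} \approx 15199.0$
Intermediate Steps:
$B{\left(P,X \right)} = -6 - X \left(4 + X\right)$
$o{\left(d,b \right)} = \frac{9}{4} - \frac{b d}{4}$ ($o{\left(d,b \right)} = \frac{9}{4} - \frac{d b}{4} = \frac{9}{4} - \frac{b d}{4}$)
$\left(-5489 + 20636\right) + o{\left(1,B{\left(I{\left(-3 \right)},12 \right)} \right)} = \left(-5489 + 20636\right) - \left(- \frac{9}{4} + \frac{1}{4} \left(-6 - 12^{2} - 48\right) 1\right) = 15147 - \left(- \frac{9}{4} + \frac{1}{4} \left(-6 - 144 - 48\right) 1\right) = 15147 - \left(- \frac{9}{4} - \frac{99}{2}\right) = 15147 + \left(\frac{9}{4} + \frac{99}{2}\right) = 15147 + \frac{207}{4} = \frac{60795}{4}$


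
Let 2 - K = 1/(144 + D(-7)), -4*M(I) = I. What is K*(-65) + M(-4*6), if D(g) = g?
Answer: -16923/137 ≈ -123.53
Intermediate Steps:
M(I) = -I/4
K = 273/137 (K = 2 - 1/(144 - 7) = 2 - 1/137 = 273/137 ≈ 1.9927)
K*(-65) + M(-4*6) = (273/137)*(-65) - (-1)*6 = -17745/137 - ¼*(-24) = -17745/137 + 6 = -16923/137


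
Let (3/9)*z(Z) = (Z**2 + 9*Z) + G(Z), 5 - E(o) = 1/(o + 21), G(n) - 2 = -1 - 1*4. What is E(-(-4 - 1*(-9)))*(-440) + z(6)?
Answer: -3823/2 ≈ -1911.5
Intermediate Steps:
G(n) = -3 (G(n) = 2 + (-1 - 1*4) = 2 + (-1 - 4) = 2 - 5 = -3)
E(o) = 5 - 1/(21 + o) (E(o) = 5 - 1/(o + 21) = 5 - 1/(21 + o))
z(Z) = -9 + 3*Z**2 + 27*Z (z(Z) = 3*((Z**2 + 9*Z) - 3) = 3*(-3 + Z**2 + 9*Z) = -9 + 3*Z**2 + 27*Z)
E(-(-4 - 1*(-9)))*(-440) + z(6) = ((104 + 5*(-(-4 - 1*(-9))))/(21 - (-4 - 1*(-9))))*(-440) + (-9 + 3*6**2 + 27*6) = ((104 + 5*(-(-4 + 9)))/(21 - (-4 + 9)))*(-440) + (-9 + 3*36 + 162) = ((104 + 5*(-1*5))/(21 - 1*5))*(-440) + (-9 + 108 + 162) = ((104 + 5*(-5))/(21 - 5))*(-440) + 261 = ((104 - 25)/16)*(-440) + 261 = ((1/16)*79)*(-440) + 261 = (79/16)*(-440) + 261 = -4345/2 + 261 = -3823/2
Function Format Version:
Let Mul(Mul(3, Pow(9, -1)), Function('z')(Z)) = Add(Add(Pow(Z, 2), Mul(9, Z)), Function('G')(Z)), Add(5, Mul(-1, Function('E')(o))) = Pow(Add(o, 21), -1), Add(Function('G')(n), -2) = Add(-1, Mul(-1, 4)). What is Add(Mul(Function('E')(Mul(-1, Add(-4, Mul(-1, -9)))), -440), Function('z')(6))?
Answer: Rational(-3823, 2) ≈ -1911.5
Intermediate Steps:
Function('G')(n) = -3 (Function('G')(n) = Add(2, Add(-1, Mul(-1, 4))) = Add(2, Add(-1, -4)) = Add(2, -5) = -3)
Function('E')(o) = Add(5, Mul(-1, Pow(Add(21, o), -1))) (Function('E')(o) = Add(5, Mul(-1, Pow(Add(o, 21), -1))) = Add(5, Mul(-1, Pow(Add(21, o), -1))))
Function('z')(Z) = Add(-9, Mul(3, Pow(Z, 2)), Mul(27, Z)) (Function('z')(Z) = Mul(3, Add(Add(Pow(Z, 2), Mul(9, Z)), -3)) = Mul(3, Add(-3, Pow(Z, 2), Mul(9, Z))) = Add(-9, Mul(3, Pow(Z, 2)), Mul(27, Z)))
Add(Mul(Function('E')(Mul(-1, Add(-4, Mul(-1, -9)))), -440), Function('z')(6)) = Add(Mul(Mul(Pow(Add(21, Mul(-1, Add(-4, Mul(-1, -9)))), -1), Add(104, Mul(5, Mul(-1, Add(-4, Mul(-1, -9)))))), -440), Add(-9, Mul(3, Pow(6, 2)), Mul(27, 6))) = Add(Mul(Mul(Pow(Add(21, Mul(-1, Add(-4, 9))), -1), Add(104, Mul(5, Mul(-1, Add(-4, 9))))), -440), Add(-9, Mul(3, 36), 162)) = Add(Mul(Mul(Pow(Add(21, Mul(-1, 5)), -1), Add(104, Mul(5, Mul(-1, 5)))), -440), Add(-9, 108, 162)) = Add(Mul(Mul(Pow(Add(21, -5), -1), Add(104, Mul(5, -5))), -440), 261) = Add(Mul(Mul(Pow(16, -1), Add(104, -25)), -440), 261) = Add(Mul(Mul(Rational(1, 16), 79), -440), 261) = Add(Mul(Rational(79, 16), -440), 261) = Add(Rational(-4345, 2), 261) = Rational(-3823, 2)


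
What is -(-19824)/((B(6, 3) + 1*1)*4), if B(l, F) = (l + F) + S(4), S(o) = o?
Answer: 354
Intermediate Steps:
B(l, F) = 4 + F + l (B(l, F) = (l + F) + 4 = (F + l) + 4 = 4 + F + l)
-(-19824)/((B(6, 3) + 1*1)*4) = -(-19824)/(((4 + 3 + 6) + 1*1)*4) = -(-19824)/((13 + 1)*4) = -(-19824)/(14*4) = -(-19824)/56 = -708*(-1/2) = 354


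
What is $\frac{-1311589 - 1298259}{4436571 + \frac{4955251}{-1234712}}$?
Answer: $- \frac{1116179648}{1897430723} \approx -0.58826$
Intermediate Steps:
$\frac{-1311589 - 1298259}{4436571 + \frac{4955251}{-1234712}} = - \frac{2609848}{4436571 + 4955251 \left(- \frac{1}{1234712}\right)} = - \frac{2609848}{4436571 - \frac{4955251}{1234712}} = - \frac{2609848}{\frac{5477882497301}{1234712}} = \left(-2609848\right) \frac{1234712}{5477882497301} = - \frac{1116179648}{1897430723}$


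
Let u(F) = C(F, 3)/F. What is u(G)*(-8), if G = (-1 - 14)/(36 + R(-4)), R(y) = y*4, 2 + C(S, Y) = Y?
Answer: 32/3 ≈ 10.667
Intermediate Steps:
C(S, Y) = -2 + Y
R(y) = 4*y
G = -¾ (G = (-1 - 14)/(36 + 4*(-4)) = -15/(36 - 16) = -15/20 = -15*1/20 = -¾ ≈ -0.75000)
u(F) = 1/F (u(F) = (-2 + 3)/F = 1/F)
u(G)*(-8) = -8/(-¾) = -4/3*(-8) = 32/3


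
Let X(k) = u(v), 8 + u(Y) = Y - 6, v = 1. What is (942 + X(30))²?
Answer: 863041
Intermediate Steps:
u(Y) = -14 + Y (u(Y) = -8 + (Y - 6) = -8 + (-6 + Y) = -14 + Y)
X(k) = -13 (X(k) = -14 + 1 = -13)
(942 + X(30))² = (942 - 13)² = 929² = 863041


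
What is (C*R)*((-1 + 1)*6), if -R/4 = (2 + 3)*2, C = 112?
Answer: 0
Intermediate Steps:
R = -40 (R = -4*(2 + 3)*2 = -20*2 = -4*10 = -40)
(C*R)*((-1 + 1)*6) = (112*(-40))*((-1 + 1)*6) = -0*6 = -4480*0 = 0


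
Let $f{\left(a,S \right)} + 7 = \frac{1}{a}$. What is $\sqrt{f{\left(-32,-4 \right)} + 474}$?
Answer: $\frac{\sqrt{29886}}{8} \approx 21.609$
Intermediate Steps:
$f{\left(a,S \right)} = -7 + \frac{1}{a}$
$\sqrt{f{\left(-32,-4 \right)} + 474} = \sqrt{\left(-7 + \frac{1}{-32}\right) + 474} = \sqrt{\left(-7 - \frac{1}{32}\right) + 474} = \sqrt{- \frac{225}{32} + 474} = \sqrt{\frac{14943}{32}} = \frac{\sqrt{29886}}{8}$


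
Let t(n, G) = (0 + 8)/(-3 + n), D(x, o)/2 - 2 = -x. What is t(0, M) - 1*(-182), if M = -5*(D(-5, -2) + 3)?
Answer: 538/3 ≈ 179.33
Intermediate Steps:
D(x, o) = 4 - 2*x (D(x, o) = 4 + 2*(-x) = 4 - 2*x)
M = -85 (M = -5*((4 - 2*(-5)) + 3) = -5*((4 + 10) + 3) = -5*(14 + 3) = -5*17 = -85)
t(n, G) = 8/(-3 + n)
t(0, M) - 1*(-182) = 8/(-3 + 0) - 1*(-182) = 8/(-3) + 182 = 8*(-1/3) + 182 = -8/3 + 182 = 538/3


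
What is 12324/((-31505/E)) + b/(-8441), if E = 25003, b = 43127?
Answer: -2602342896787/265933705 ≈ -9785.7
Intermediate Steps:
12324/((-31505/E)) + b/(-8441) = 12324/((-31505/25003)) + 43127/(-8441) = 12324/((-31505*1/25003)) + 43127*(-1/8441) = 12324/(-31505/25003) - 43127/8441 = 12324*(-25003/31505) - 43127/8441 = -308136972/31505 - 43127/8441 = -2602342896787/265933705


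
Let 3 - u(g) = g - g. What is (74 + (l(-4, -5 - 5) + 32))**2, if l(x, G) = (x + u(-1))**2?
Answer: 11449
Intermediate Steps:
u(g) = 3 (u(g) = 3 - (g - g) = 3 - 1*0 = 3 + 0 = 3)
l(x, G) = (3 + x)**2 (l(x, G) = (x + 3)**2 = (3 + x)**2)
(74 + (l(-4, -5 - 5) + 32))**2 = (74 + ((3 - 4)**2 + 32))**2 = (74 + ((-1)**2 + 32))**2 = (74 + (1 + 32))**2 = (74 + 33)**2 = 107**2 = 11449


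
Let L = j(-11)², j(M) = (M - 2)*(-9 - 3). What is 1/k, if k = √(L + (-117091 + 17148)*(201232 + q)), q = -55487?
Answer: -I*√14566168199/14566168199 ≈ -8.2857e-6*I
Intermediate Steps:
j(M) = 24 - 12*M (j(M) = (-2 + M)*(-12) = 24 - 12*M)
L = 24336 (L = (24 - 12*(-11))² = (24 + 132)² = 156² = 24336)
k = I*√14566168199 (k = √(24336 + (-117091 + 17148)*(201232 - 55487)) = √(24336 - 99943*145745) = √(24336 - 14566192535) = √(-14566168199) = I*√14566168199 ≈ 1.2069e+5*I)
1/k = 1/(I*√14566168199) = -I*√14566168199/14566168199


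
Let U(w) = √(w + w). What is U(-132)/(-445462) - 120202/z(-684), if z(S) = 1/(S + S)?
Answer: 164436336 - I*√66/222731 ≈ 1.6444e+8 - 3.6475e-5*I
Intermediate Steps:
U(w) = √2*√w (U(w) = √(2*w) = √2*√w)
z(S) = 1/(2*S)
U(-132)/(-445462) - 120202/z(-684) = (√2*√(-132))/(-445462) - 120202/((½)/(-684)) = (√2*(2*I*√33))*(-1/445462) - 120202/((½)*(-1/684)) = (2*I*√66)*(-1/445462) - 120202/(-1/1368) = -I*√66/222731 - 120202*(-1368) = -I*√66/222731 + 164436336 = 164436336 - I*√66/222731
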